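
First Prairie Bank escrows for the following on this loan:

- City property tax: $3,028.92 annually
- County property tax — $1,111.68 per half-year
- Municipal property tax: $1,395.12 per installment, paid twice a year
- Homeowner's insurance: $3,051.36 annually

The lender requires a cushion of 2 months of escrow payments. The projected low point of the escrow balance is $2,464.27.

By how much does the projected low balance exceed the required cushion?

City property tax: $3,028.92
County property tax: $1,111.68 × 2 = $2,223.36
Municipal property tax: $1,395.12 × 2 = $2,790.24
Homeowner's insurance: $3,051.36
Annual escrow total = $11,093.88
Base monthly escrow = $11,093.88 / 12 = $924.49
Required cushion = 2 × $924.49 = $1,848.98
Surplus = $2,464.27 − $1,848.98 = $615.29

$615.29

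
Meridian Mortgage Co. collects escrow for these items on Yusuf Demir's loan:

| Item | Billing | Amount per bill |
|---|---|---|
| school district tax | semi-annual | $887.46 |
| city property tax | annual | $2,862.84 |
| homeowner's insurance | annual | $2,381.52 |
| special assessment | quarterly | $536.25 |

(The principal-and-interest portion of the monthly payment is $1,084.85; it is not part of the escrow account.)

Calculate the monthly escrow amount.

$763.69

School district tax: $887.46 × 2 = $1,774.92
City property tax: $2,862.84
Homeowner's insurance: $2,381.52
Special assessment: $536.25 × 4 = $2,145.00
Annual escrow total = $1,774.92 + $2,862.84 + $2,381.52 + $2,145.00 = $9,164.28
Base monthly escrow = $9,164.28 / 12 = $763.69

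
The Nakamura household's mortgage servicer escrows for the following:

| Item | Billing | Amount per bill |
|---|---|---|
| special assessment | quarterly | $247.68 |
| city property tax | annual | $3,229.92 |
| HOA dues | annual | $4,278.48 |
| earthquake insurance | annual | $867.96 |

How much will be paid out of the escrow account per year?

$9,367.08

Special assessment = $247.68 × 4 = $990.72 per year
City property tax = $3,229.92 per year
HOA dues = $4,278.48 per year
Earthquake insurance = $867.96 per year
Annual escrow total = $990.72 + $3,229.92 + $4,278.48 + $867.96 = $9,367.08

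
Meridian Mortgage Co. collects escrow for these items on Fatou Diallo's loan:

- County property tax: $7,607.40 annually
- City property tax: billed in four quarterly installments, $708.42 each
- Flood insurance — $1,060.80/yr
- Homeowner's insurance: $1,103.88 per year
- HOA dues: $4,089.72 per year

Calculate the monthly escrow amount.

County property tax: $7,607.40 per year
City property tax: $708.42 × 4 = $2,833.68 per year
Flood insurance: $1,060.80 per year
Homeowner's insurance: $1,103.88 per year
HOA dues: $4,089.72 per year
Annual escrow total = $16,695.48
Base monthly escrow = $16,695.48 ÷ 12 = $1,391.29

$1,391.29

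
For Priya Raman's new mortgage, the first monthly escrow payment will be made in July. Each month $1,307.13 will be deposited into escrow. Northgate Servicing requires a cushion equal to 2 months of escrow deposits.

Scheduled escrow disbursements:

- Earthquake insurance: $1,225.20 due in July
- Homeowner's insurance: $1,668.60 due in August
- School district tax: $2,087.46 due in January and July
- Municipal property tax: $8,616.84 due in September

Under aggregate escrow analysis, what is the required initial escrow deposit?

$12,290.97

Cushion = 2 × $1,307.13 = $2,614.26
Trial balance (start $0, +$1,307.13 each month, − disbursements):
  Jul: +$1,307.13 − $3,312.66 → -$2,005.53
  Aug: +$1,307.13 − $1,668.60 → -$2,367.00
  Sep: +$1,307.13 − $8,616.84 → -$9,676.71
  Oct: +$1,307.13 → -$8,369.58
  Nov: +$1,307.13 → -$7,062.45
  Dec: +$1,307.13 → -$5,755.32
  Jan: +$1,307.13 − $2,087.46 → -$6,535.65
  Feb: +$1,307.13 → -$5,228.52
  Mar: +$1,307.13 → -$3,921.39
  Apr: +$1,307.13 → -$2,614.26
  May: +$1,307.13 → -$1,307.13
  Jun: +$1,307.13 → $0.00
Lowest trial balance = -$9,676.71 (Sep)
Initial deposit = cushion − low point = $2,614.26 − (-$9,676.71) = $12,290.97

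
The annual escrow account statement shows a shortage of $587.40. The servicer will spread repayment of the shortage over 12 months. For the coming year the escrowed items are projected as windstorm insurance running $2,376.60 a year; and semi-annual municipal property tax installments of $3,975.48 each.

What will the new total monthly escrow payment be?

$909.58

Windstorm insurance = $2,376.60 per year
Municipal property tax = $3,975.48 × 2 = $7,950.96 per year
Yearly total = $10,327.56
Per month = $10,327.56 ÷ 12 = $860.63
Shortage spread = $587.40 ÷ 12 = $48.95/mo
Adjusted monthly = $860.63 + $48.95 = $909.58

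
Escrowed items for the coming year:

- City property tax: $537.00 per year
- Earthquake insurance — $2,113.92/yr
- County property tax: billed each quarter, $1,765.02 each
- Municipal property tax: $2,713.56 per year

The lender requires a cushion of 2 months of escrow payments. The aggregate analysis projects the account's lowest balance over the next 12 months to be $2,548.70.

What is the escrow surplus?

$477.94

City property tax: $537.00 per year
Earthquake insurance: $2,113.92 per year
County property tax: $1,765.02 × 4 = $7,060.08 per year
Municipal property tax: $2,713.56 per year
Total annual escrow = $12,424.56
Per month = $12,424.56 ÷ 12 = $1,035.38
Required reserve = 2 × $1,035.38 = $2,070.76
Excess over cushion: $2,548.70 − $2,070.76 = $477.94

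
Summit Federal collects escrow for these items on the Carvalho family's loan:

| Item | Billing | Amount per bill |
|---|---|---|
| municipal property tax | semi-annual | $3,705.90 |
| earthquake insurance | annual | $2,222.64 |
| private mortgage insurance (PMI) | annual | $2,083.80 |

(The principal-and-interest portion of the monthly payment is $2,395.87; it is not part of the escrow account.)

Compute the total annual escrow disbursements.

$11,718.24

Municipal property tax = $3,705.90 × 2 = $7,411.80 annually
Earthquake insurance = $2,222.64 annually
Private mortgage insurance (PMI) = $2,083.80 annually
Annual escrow total = $11,718.24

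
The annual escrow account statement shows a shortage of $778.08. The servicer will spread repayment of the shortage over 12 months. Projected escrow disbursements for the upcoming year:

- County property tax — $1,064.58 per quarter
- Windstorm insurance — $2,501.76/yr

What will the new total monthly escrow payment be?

$628.18

County property tax — $1,064.58 × 4 = $4,258.32 annually
Windstorm insurance — $2,501.76 annually
Total per year = $6,760.08
Per month = $6,760.08 / 12 = $563.34
Monthly shortage recovery: $778.08 ÷ 12 = $64.84
New monthly escrow = $563.34 + $64.84 = $628.18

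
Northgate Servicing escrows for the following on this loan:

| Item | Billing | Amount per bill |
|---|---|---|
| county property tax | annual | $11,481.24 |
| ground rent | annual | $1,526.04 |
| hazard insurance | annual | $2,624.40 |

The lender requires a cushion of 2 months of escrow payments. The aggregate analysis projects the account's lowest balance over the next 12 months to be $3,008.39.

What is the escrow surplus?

$403.11

County property tax — $11,481.24 annually
Ground rent — $1,526.04 annually
Hazard insurance — $2,624.40 annually
Yearly total = $11,481.24 + $1,526.04 + $2,624.40 = $15,631.68
Monthly escrow = $15,631.68 / 12 = $1,302.64
Cushion = 2 × $1,302.64 = $2,605.28
Surplus = $3,008.39 − $2,605.28 = $403.11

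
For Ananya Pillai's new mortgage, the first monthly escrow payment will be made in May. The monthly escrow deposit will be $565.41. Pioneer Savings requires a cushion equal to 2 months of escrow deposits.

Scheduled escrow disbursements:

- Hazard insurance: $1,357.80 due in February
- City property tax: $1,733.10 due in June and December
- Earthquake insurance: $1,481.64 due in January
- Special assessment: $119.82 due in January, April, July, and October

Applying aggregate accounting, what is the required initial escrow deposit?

Cushion = 2 × $565.41 = $1,130.82
Trial balance (start $0, +$565.41 each month, − disbursements):
  May: +$565.41 → $565.41
  Jun: +$565.41 − $1,733.10 → -$602.28
  Jul: +$565.41 − $119.82 → -$156.69
  Aug: +$565.41 → $408.72
  Sep: +$565.41 → $974.13
  Oct: +$565.41 − $119.82 → $1,419.72
  Nov: +$565.41 → $1,985.13
  Dec: +$565.41 − $1,733.10 → $817.44
  Jan: +$565.41 − $1,601.46 → -$218.61
  Feb: +$565.41 − $1,357.80 → -$1,011.00
  Mar: +$565.41 → -$445.59
  Apr: +$565.41 − $119.82 → $0.00
Lowest trial balance = -$1,011.00 (Feb)
Initial deposit = cushion − low point = $1,130.82 − (-$1,011.00) = $2,141.82

$2,141.82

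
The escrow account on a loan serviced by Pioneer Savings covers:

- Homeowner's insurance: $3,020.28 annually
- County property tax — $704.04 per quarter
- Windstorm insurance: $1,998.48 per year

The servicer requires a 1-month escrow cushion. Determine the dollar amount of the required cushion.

Homeowner's insurance — $3,020.28
County property tax — $704.04 × 4 = $2,816.16
Windstorm insurance — $1,998.48
Total annual escrow = $3,020.28 + $2,816.16 + $1,998.48 = $7,834.92
Monthly = $7,834.92 / 12 = $652.91
Cushion = 1 × $652.91 = $652.91

$652.91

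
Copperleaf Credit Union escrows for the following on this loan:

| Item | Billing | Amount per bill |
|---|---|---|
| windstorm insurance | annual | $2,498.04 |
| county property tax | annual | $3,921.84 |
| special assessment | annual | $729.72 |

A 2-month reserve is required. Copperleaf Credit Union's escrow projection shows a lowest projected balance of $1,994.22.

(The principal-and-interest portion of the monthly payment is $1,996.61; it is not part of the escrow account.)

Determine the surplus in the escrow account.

$802.62

Windstorm insurance: $2,498.04/yr
County property tax: $3,921.84/yr
Special assessment: $729.72/yr
Total per year = $2,498.04 + $3,921.84 + $729.72 = $7,149.60
Monthly = $7,149.60 ÷ 12 = $595.80
Cushion = 2 × $595.80 = $1,191.60
Surplus = $1,994.22 − $1,191.60 = $802.62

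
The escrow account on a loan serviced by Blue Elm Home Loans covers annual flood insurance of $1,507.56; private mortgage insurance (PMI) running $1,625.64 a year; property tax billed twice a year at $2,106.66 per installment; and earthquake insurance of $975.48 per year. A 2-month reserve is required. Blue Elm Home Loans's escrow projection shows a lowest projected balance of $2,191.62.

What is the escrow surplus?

$804.62

Flood insurance: $1,507.56 annually
Private mortgage insurance (PMI): $1,625.64 annually
Property tax: $2,106.66 × 2 = $4,213.32 annually
Earthquake insurance: $975.48 annually
Total per year = $8,322.00
Monthly escrow = $8,322.00 ÷ 12 = $693.50
Cushion = 2 × $693.50 = $1,387.00
Surplus = $2,191.62 − $1,387.00 = $804.62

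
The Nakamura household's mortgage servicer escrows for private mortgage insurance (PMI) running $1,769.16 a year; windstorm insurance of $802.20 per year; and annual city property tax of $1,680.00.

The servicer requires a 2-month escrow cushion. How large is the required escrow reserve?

Private mortgage insurance (PMI) = $1,769.16/yr
Windstorm insurance = $802.20/yr
City property tax = $1,680.00/yr
Total annual escrow = $4,251.36
Per month = $4,251.36 ÷ 12 = $354.28
Reserve = 2 × $354.28 = $708.56

$708.56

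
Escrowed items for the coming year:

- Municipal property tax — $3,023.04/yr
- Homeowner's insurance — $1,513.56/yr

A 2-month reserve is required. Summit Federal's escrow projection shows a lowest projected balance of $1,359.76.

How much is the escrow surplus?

$603.66

Municipal property tax — $3,023.04/yr
Homeowner's insurance — $1,513.56/yr
Total annual escrow = $4,536.60
Base monthly escrow = $4,536.60 ÷ 12 = $378.05
Required cushion = 2 × $378.05 = $756.10
Surplus = $1,359.76 − $756.10 = $603.66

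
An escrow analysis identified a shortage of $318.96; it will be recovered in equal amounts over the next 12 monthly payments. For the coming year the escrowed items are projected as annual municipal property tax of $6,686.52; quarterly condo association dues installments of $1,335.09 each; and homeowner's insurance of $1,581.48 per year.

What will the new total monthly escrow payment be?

Municipal property tax: $6,686.52 annually
Condo association dues: $1,335.09 × 4 = $5,340.36 annually
Homeowner's insurance: $1,581.48 annually
Combined annual = $13,608.36
Monthly = $13,608.36 ÷ 12 = $1,134.03
Monthly shortage recovery: $318.96 ÷ 12 = $26.58
New monthly escrow = $1,134.03 + $26.58 = $1,160.61

$1,160.61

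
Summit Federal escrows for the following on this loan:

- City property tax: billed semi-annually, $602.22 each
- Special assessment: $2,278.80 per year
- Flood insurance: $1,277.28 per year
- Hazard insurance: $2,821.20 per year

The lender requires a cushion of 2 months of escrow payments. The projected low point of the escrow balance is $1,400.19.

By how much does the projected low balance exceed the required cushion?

$136.57

City property tax — $602.22 × 2 = $1,204.44 annually
Special assessment — $2,278.80 annually
Flood insurance — $1,277.28 annually
Hazard insurance — $2,821.20 annually
Total per year = $7,581.72
Base monthly escrow = $7,581.72 / 12 = $631.81
Cushion = 2 × $631.81 = $1,263.62
Excess over cushion: $1,400.19 − $1,263.62 = $136.57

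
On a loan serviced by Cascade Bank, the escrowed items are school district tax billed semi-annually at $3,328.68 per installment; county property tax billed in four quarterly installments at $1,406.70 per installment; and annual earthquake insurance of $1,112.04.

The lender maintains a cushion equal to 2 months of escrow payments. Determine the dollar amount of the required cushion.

$2,232.70

School district tax — $3,328.68 × 2 = $6,657.36 annually
County property tax — $1,406.70 × 4 = $5,626.80 annually
Earthquake insurance — $1,112.04 annually
Total annual escrow = $13,396.20
Monthly = $13,396.20 ÷ 12 = $1,116.35
Cushion = 2 × $1,116.35 = $2,232.70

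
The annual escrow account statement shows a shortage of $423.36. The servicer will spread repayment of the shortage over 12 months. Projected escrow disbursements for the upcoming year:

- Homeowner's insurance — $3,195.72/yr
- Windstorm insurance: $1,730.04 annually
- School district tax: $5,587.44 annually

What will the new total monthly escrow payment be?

$911.38

Homeowner's insurance = $3,195.72 annually
Windstorm insurance = $1,730.04 annually
School district tax = $5,587.44 annually
Total per year = $10,513.20
Per month = $10,513.20 / 12 = $876.10
Shortage spread = $423.36 / 12 = $35.28/mo
Adjusted monthly = $876.10 + $35.28 = $911.38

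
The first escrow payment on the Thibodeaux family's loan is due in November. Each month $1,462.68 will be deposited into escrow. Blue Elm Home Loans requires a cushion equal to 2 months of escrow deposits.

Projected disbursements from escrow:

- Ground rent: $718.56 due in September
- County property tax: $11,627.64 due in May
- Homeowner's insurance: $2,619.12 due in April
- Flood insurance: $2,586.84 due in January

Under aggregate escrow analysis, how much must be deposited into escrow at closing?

$9,520.20

Cushion = 2 × $1,462.68 = $2,925.36
Trial balance (start $0, +$1,462.68 each month, − disbursements):
  Nov: +$1,462.68 → $1,462.68
  Dec: +$1,462.68 → $2,925.36
  Jan: +$1,462.68 − $2,586.84 → $1,801.20
  Feb: +$1,462.68 → $3,263.88
  Mar: +$1,462.68 → $4,726.56
  Apr: +$1,462.68 − $2,619.12 → $3,570.12
  May: +$1,462.68 − $11,627.64 → -$6,594.84
  Jun: +$1,462.68 → -$5,132.16
  Jul: +$1,462.68 → -$3,669.48
  Aug: +$1,462.68 → -$2,206.80
  Sep: +$1,462.68 − $718.56 → -$1,462.68
  Oct: +$1,462.68 → $0.00
Lowest trial balance = -$6,594.84 (May)
Initial deposit = cushion − low point = $2,925.36 − (-$6,594.84) = $9,520.20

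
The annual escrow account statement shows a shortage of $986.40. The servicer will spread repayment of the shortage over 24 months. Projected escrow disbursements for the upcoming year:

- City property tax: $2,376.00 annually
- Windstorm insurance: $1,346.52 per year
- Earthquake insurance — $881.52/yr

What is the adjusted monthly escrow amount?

City property tax — $2,376.00 per year
Windstorm insurance — $1,346.52 per year
Earthquake insurance — $881.52 per year
Combined annual = $2,376.00 + $1,346.52 + $881.52 = $4,604.04
Per month = $4,604.04 / 12 = $383.67
Shortage per month = $986.40 / 24 = $41.10
Adjusted monthly = $383.67 + $41.10 = $424.77

$424.77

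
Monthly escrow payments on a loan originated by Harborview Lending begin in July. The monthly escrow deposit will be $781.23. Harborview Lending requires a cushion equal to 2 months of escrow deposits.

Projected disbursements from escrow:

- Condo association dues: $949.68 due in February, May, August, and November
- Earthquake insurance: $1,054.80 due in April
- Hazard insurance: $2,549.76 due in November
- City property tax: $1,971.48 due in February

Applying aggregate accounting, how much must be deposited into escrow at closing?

Cushion = 2 × $781.23 = $1,562.46
Trial balance (start $0, +$781.23 each month, − disbursements):
  Jul: +$781.23 → $781.23
  Aug: +$781.23 − $949.68 → $612.78
  Sep: +$781.23 → $1,394.01
  Oct: +$781.23 → $2,175.24
  Nov: +$781.23 − $3,499.44 → -$542.97
  Dec: +$781.23 → $238.26
  Jan: +$781.23 → $1,019.49
  Feb: +$781.23 − $2,921.16 → -$1,120.44
  Mar: +$781.23 → -$339.21
  Apr: +$781.23 − $1,054.80 → -$612.78
  May: +$781.23 − $949.68 → -$781.23
  Jun: +$781.23 → $0.00
Lowest trial balance = -$1,120.44 (Feb)
Initial deposit = cushion − low point = $1,562.46 − (-$1,120.44) = $2,682.90

$2,682.90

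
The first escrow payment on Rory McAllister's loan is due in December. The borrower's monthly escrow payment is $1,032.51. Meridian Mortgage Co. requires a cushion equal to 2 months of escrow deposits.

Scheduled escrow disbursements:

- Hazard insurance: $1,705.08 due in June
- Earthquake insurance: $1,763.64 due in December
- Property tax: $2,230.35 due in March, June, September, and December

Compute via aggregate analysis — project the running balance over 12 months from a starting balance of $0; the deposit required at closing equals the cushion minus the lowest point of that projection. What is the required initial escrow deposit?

$5,026.50

Cushion = 2 × $1,032.51 = $2,065.02
Trial balance (start $0, +$1,032.51 each month, − disbursements):
  Dec: +$1,032.51 − $3,993.99 → -$2,961.48
  Jan: +$1,032.51 → -$1,928.97
  Feb: +$1,032.51 → -$896.46
  Mar: +$1,032.51 − $2,230.35 → -$2,094.30
  Apr: +$1,032.51 → -$1,061.79
  May: +$1,032.51 → -$29.28
  Jun: +$1,032.51 − $3,935.43 → -$2,932.20
  Jul: +$1,032.51 → -$1,899.69
  Aug: +$1,032.51 → -$867.18
  Sep: +$1,032.51 − $2,230.35 → -$2,065.02
  Oct: +$1,032.51 → -$1,032.51
  Nov: +$1,032.51 → $0.00
Lowest trial balance = -$2,961.48 (Dec)
Initial deposit = cushion − low point = $2,065.02 − (-$2,961.48) = $5,026.50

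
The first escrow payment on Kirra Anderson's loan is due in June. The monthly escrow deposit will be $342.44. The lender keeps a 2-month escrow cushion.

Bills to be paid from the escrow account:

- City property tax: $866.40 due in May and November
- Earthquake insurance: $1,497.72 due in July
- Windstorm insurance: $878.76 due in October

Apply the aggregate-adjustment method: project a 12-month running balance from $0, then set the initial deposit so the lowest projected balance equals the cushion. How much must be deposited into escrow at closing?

Cushion = 2 × $342.44 = $684.88
Trial balance (start $0, +$342.44 each month, − disbursements):
  Jun: +$342.44 → $342.44
  Jul: +$342.44 − $1,497.72 → -$812.84
  Aug: +$342.44 → -$470.40
  Sep: +$342.44 → -$127.96
  Oct: +$342.44 − $878.76 → -$664.28
  Nov: +$342.44 − $866.40 → -$1,188.24
  Dec: +$342.44 → -$845.80
  Jan: +$342.44 → -$503.36
  Feb: +$342.44 → -$160.92
  Mar: +$342.44 → $181.52
  Apr: +$342.44 → $523.96
  May: +$342.44 − $866.40 → $0.00
Lowest trial balance = -$1,188.24 (Nov)
Initial deposit = cushion − low point = $684.88 − (-$1,188.24) = $1,873.12

$1,873.12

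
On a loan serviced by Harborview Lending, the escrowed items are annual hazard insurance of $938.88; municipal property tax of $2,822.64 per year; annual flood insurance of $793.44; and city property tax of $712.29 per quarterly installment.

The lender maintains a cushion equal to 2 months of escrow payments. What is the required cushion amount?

$1,234.02

Hazard insurance: $938.88
Municipal property tax: $2,822.64
Flood insurance: $793.44
City property tax: $712.29 × 4 = $2,849.16
Total annual escrow = $938.88 + $2,822.64 + $793.44 + $2,849.16 = $7,404.12
Monthly escrow = $7,404.12 ÷ 12 = $617.01
Required cushion = 2 × $617.01 = $1,234.02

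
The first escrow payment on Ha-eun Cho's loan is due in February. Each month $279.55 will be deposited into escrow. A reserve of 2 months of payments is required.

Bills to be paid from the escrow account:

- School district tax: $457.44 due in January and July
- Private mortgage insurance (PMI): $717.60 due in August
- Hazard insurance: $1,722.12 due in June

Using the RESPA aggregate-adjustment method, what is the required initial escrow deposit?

Cushion = 2 × $279.55 = $559.10
Trial balance (start $0, +$279.55 each month, − disbursements):
  Feb: +$279.55 → $279.55
  Mar: +$279.55 → $559.10
  Apr: +$279.55 → $838.65
  May: +$279.55 → $1,118.20
  Jun: +$279.55 − $1,722.12 → -$324.37
  Jul: +$279.55 − $457.44 → -$502.26
  Aug: +$279.55 − $717.60 → -$940.31
  Sep: +$279.55 → -$660.76
  Oct: +$279.55 → -$381.21
  Nov: +$279.55 → -$101.66
  Dec: +$279.55 → $177.89
  Jan: +$279.55 − $457.44 → $0.00
Lowest trial balance = -$940.31 (Aug)
Initial deposit = cushion − low point = $559.10 − (-$940.31) = $1,499.41

$1,499.41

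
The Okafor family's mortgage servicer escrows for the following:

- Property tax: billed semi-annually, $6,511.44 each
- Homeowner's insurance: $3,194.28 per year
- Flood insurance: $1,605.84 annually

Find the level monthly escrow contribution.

$1,485.25

Property tax — $6,511.44 × 2 = $13,022.88/yr
Homeowner's insurance — $3,194.28/yr
Flood insurance — $1,605.84/yr
Combined annual = $17,823.00
Monthly escrow = $17,823.00 ÷ 12 = $1,485.25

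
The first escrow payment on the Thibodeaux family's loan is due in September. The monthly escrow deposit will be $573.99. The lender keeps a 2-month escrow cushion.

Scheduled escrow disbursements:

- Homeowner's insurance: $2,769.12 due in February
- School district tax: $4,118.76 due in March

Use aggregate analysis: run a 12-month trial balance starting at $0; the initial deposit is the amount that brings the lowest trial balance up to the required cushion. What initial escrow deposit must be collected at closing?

Cushion = 2 × $573.99 = $1,147.98
Trial balance (start $0, +$573.99 each month, − disbursements):
  Sep: +$573.99 → $573.99
  Oct: +$573.99 → $1,147.98
  Nov: +$573.99 → $1,721.97
  Dec: +$573.99 → $2,295.96
  Jan: +$573.99 → $2,869.95
  Feb: +$573.99 − $2,769.12 → $674.82
  Mar: +$573.99 − $4,118.76 → -$2,869.95
  Apr: +$573.99 → -$2,295.96
  May: +$573.99 → -$1,721.97
  Jun: +$573.99 → -$1,147.98
  Jul: +$573.99 → -$573.99
  Aug: +$573.99 → $0.00
Lowest trial balance = -$2,869.95 (Mar)
Initial deposit = cushion − low point = $1,147.98 − (-$2,869.95) = $4,017.93

$4,017.93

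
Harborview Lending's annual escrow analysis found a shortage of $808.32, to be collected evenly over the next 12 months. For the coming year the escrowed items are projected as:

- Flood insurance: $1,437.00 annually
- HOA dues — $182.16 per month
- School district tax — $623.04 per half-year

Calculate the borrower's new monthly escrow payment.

Flood insurance — $1,437.00/yr
HOA dues — $182.16 × 12 = $2,185.92/yr
School district tax — $623.04 × 2 = $1,246.08/yr
Total per year = $1,437.00 + $2,185.92 + $1,246.08 = $4,869.00
Base monthly escrow = $4,869.00 / 12 = $405.75
Shortage spread = $808.32 / 12 = $67.36/mo
Adjusted monthly = $405.75 + $67.36 = $473.11

$473.11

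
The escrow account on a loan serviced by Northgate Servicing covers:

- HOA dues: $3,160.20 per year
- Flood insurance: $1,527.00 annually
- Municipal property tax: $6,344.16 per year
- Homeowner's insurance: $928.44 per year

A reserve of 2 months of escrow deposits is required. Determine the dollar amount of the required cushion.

$1,993.30

HOA dues = $3,160.20
Flood insurance = $1,527.00
Municipal property tax = $6,344.16
Homeowner's insurance = $928.44
Yearly total = $11,959.80
Per month = $11,959.80 ÷ 12 = $996.65
Reserve = 2 × $996.65 = $1,993.30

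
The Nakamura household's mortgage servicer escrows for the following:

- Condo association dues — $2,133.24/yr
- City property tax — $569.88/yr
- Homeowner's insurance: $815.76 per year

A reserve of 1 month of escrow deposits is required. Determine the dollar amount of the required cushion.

Condo association dues: $2,133.24 annually
City property tax: $569.88 annually
Homeowner's insurance: $815.76 annually
Annual escrow total = $3,518.88
Monthly escrow = $3,518.88 / 12 = $293.24
Reserve = 1 × $293.24 = $293.24

$293.24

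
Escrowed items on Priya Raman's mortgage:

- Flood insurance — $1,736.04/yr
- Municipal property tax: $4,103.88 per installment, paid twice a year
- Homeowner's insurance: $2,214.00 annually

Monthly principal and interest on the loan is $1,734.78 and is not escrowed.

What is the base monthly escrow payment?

Flood insurance = $1,736.04 per year
Municipal property tax = $4,103.88 × 2 = $8,207.76 per year
Homeowner's insurance = $2,214.00 per year
Total per year = $1,736.04 + $8,207.76 + $2,214.00 = $12,157.80
Monthly escrow = $12,157.80 ÷ 12 = $1,013.15

$1,013.15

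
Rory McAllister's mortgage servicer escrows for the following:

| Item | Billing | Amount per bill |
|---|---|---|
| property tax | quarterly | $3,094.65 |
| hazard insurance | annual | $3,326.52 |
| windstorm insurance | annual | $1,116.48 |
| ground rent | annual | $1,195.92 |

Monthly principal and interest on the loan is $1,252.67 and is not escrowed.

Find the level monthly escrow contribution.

Property tax — $3,094.65 × 4 = $12,378.60/yr
Hazard insurance — $3,326.52/yr
Windstorm insurance — $1,116.48/yr
Ground rent — $1,195.92/yr
Combined annual = $12,378.60 + $3,326.52 + $1,116.48 + $1,195.92 = $18,017.52
Per month = $18,017.52 ÷ 12 = $1,501.46

$1,501.46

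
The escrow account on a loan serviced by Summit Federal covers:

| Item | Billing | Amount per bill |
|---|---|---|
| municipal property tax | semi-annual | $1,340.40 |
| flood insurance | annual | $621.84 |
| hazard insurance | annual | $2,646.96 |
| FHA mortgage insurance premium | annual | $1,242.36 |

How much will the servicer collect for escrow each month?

Municipal property tax = $1,340.40 × 2 = $2,680.80/yr
Flood insurance = $621.84/yr
Hazard insurance = $2,646.96/yr
FHA mortgage insurance premium = $1,242.36/yr
Total annual escrow = $2,680.80 + $621.84 + $2,646.96 + $1,242.36 = $7,191.96
Monthly escrow = $7,191.96 / 12 = $599.33

$599.33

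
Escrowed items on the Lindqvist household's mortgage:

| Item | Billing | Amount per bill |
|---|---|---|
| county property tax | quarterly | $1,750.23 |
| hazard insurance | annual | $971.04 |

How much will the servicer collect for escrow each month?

County property tax — $1,750.23 × 4 = $7,000.92 per year
Hazard insurance — $971.04 per year
Yearly total = $7,000.92 + $971.04 = $7,971.96
Base monthly escrow = $7,971.96 / 12 = $664.33

$664.33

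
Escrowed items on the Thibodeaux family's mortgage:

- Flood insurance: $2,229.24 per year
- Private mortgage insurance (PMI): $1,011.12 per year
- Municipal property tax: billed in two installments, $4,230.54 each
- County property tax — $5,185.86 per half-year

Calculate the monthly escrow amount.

$1,839.43

Flood insurance: $2,229.24/yr
Private mortgage insurance (PMI): $1,011.12/yr
Municipal property tax: $4,230.54 × 2 = $8,461.08/yr
County property tax: $5,185.86 × 2 = $10,371.72/yr
Combined annual = $22,073.16
Monthly escrow = $22,073.16 / 12 = $1,839.43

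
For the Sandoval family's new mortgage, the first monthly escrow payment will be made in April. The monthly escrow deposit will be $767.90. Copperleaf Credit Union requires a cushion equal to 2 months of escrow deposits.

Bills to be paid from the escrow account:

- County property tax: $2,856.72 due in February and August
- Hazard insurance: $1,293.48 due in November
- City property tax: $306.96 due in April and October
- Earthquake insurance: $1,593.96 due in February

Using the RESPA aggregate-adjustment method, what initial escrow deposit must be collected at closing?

Cushion = 2 × $767.90 = $1,535.80
Trial balance (start $0, +$767.90 each month, − disbursements):
  Apr: +$767.90 − $306.96 → $460.94
  May: +$767.90 → $1,228.84
  Jun: +$767.90 → $1,996.74
  Jul: +$767.90 → $2,764.64
  Aug: +$767.90 − $2,856.72 → $675.82
  Sep: +$767.90 → $1,443.72
  Oct: +$767.90 − $306.96 → $1,904.66
  Nov: +$767.90 − $1,293.48 → $1,379.08
  Dec: +$767.90 → $2,146.98
  Jan: +$767.90 → $2,914.88
  Feb: +$767.90 − $4,450.68 → -$767.90
  Mar: +$767.90 → $0.00
Lowest trial balance = -$767.90 (Feb)
Initial deposit = cushion − low point = $1,535.80 − (-$767.90) = $2,303.70

$2,303.70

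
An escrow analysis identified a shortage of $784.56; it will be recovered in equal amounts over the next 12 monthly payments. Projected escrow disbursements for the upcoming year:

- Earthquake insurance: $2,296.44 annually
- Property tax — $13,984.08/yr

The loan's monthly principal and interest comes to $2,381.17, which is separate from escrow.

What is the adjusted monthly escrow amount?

Earthquake insurance: $2,296.44 per year
Property tax: $13,984.08 per year
Annual escrow total = $2,296.44 + $13,984.08 = $16,280.52
Monthly escrow = $16,280.52 ÷ 12 = $1,356.71
Shortage per month = $784.56 / 12 = $65.38
Adjusted monthly = $1,356.71 + $65.38 = $1,422.09

$1,422.09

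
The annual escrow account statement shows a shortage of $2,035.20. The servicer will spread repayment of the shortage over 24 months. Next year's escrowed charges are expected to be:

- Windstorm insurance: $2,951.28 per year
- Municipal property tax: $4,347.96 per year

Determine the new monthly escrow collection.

$693.07

Windstorm insurance — $2,951.28 per year
Municipal property tax — $4,347.96 per year
Total per year = $7,299.24
Monthly escrow = $7,299.24 ÷ 12 = $608.27
Shortage spread = $2,035.20 / 24 = $84.80/mo
New monthly escrow = $608.27 + $84.80 = $693.07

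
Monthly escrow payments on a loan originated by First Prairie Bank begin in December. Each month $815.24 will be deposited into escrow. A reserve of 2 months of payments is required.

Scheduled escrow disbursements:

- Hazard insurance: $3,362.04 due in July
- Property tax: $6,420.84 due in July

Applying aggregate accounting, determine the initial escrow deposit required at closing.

Cushion = 2 × $815.24 = $1,630.48
Trial balance (start $0, +$815.24 each month, − disbursements):
  Dec: +$815.24 → $815.24
  Jan: +$815.24 → $1,630.48
  Feb: +$815.24 → $2,445.72
  Mar: +$815.24 → $3,260.96
  Apr: +$815.24 → $4,076.20
  May: +$815.24 → $4,891.44
  Jun: +$815.24 → $5,706.68
  Jul: +$815.24 − $9,782.88 → -$3,260.96
  Aug: +$815.24 → -$2,445.72
  Sep: +$815.24 → -$1,630.48
  Oct: +$815.24 → -$815.24
  Nov: +$815.24 → $0.00
Lowest trial balance = -$3,260.96 (Jul)
Initial deposit = cushion − low point = $1,630.48 − (-$3,260.96) = $4,891.44

$4,891.44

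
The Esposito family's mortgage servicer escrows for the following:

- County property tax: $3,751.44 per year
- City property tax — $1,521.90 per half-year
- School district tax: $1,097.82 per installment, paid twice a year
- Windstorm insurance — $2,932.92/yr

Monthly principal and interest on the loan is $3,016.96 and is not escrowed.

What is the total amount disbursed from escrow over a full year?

County property tax — $3,751.44 per year
City property tax — $1,521.90 × 2 = $3,043.80 per year
School district tax — $1,097.82 × 2 = $2,195.64 per year
Windstorm insurance — $2,932.92 per year
Yearly total = $11,923.80

$11,923.80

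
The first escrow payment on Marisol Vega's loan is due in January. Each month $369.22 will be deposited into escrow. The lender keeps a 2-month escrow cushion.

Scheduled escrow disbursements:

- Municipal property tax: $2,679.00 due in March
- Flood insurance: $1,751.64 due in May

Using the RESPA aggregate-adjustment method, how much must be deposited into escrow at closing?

Cushion = 2 × $369.22 = $738.44
Trial balance (start $0, +$369.22 each month, − disbursements):
  Jan: +$369.22 → $369.22
  Feb: +$369.22 → $738.44
  Mar: +$369.22 − $2,679.00 → -$1,571.34
  Apr: +$369.22 → -$1,202.12
  May: +$369.22 − $1,751.64 → -$2,584.54
  Jun: +$369.22 → -$2,215.32
  Jul: +$369.22 → -$1,846.10
  Aug: +$369.22 → -$1,476.88
  Sep: +$369.22 → -$1,107.66
  Oct: +$369.22 → -$738.44
  Nov: +$369.22 → -$369.22
  Dec: +$369.22 → $0.00
Lowest trial balance = -$2,584.54 (May)
Initial deposit = cushion − low point = $738.44 − (-$2,584.54) = $3,322.98

$3,322.98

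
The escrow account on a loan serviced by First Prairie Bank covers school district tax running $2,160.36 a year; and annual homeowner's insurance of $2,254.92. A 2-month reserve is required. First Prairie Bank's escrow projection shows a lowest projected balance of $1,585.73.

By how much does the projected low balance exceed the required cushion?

$849.85

School district tax = $2,160.36/yr
Homeowner's insurance = $2,254.92/yr
Total per year = $2,160.36 + $2,254.92 = $4,415.28
Monthly = $4,415.28 / 12 = $367.94
Cushion = 2 × $367.94 = $735.88
Excess over cushion: $1,585.73 − $735.88 = $849.85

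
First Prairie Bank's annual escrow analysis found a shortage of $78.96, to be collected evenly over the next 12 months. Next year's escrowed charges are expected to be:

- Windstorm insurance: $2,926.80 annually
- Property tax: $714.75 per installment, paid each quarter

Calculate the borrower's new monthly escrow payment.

Windstorm insurance — $2,926.80 annually
Property tax — $714.75 × 4 = $2,859.00 annually
Total per year = $5,785.80
Monthly escrow = $5,785.80 ÷ 12 = $482.15
Shortage spread = $78.96 / 12 = $6.58/mo
Adjusted monthly = $482.15 + $6.58 = $488.73

$488.73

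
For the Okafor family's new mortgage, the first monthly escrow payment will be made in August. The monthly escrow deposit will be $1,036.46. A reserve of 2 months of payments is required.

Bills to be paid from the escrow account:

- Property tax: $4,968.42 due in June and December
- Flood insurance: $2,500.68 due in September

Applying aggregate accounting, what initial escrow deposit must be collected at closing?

$4,359.72

Cushion = 2 × $1,036.46 = $2,072.92
Trial balance (start $0, +$1,036.46 each month, − disbursements):
  Aug: +$1,036.46 → $1,036.46
  Sep: +$1,036.46 − $2,500.68 → -$427.76
  Oct: +$1,036.46 → $608.70
  Nov: +$1,036.46 → $1,645.16
  Dec: +$1,036.46 − $4,968.42 → -$2,286.80
  Jan: +$1,036.46 → -$1,250.34
  Feb: +$1,036.46 → -$213.88
  Mar: +$1,036.46 → $822.58
  Apr: +$1,036.46 → $1,859.04
  May: +$1,036.46 → $2,895.50
  Jun: +$1,036.46 − $4,968.42 → -$1,036.46
  Jul: +$1,036.46 → $0.00
Lowest trial balance = -$2,286.80 (Dec)
Initial deposit = cushion − low point = $2,072.92 − (-$2,286.80) = $4,359.72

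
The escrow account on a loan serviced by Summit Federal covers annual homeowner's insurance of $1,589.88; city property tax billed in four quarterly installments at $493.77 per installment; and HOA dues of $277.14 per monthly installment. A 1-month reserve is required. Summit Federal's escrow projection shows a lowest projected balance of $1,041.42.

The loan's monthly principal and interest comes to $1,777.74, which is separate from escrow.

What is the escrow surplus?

$467.20

Homeowner's insurance: $1,589.88
City property tax: $493.77 × 4 = $1,975.08
HOA dues: $277.14 × 12 = $3,325.68
Annual escrow total = $1,589.88 + $1,975.08 + $3,325.68 = $6,890.64
Per month = $6,890.64 ÷ 12 = $574.22
Required cushion = 1 × $574.22 = $574.22
Surplus = $1,041.42 − $574.22 = $467.20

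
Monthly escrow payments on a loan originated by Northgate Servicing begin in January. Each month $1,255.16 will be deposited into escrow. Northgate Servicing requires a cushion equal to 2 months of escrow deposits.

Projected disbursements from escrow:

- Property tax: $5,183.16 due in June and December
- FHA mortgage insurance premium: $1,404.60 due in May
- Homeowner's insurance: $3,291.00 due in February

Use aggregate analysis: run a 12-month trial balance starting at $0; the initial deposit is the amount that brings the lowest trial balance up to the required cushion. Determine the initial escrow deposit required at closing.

Cushion = 2 × $1,255.16 = $2,510.32
Trial balance (start $0, +$1,255.16 each month, − disbursements):
  Jan: +$1,255.16 → $1,255.16
  Feb: +$1,255.16 − $3,291.00 → -$780.68
  Mar: +$1,255.16 → $474.48
  Apr: +$1,255.16 → $1,729.64
  May: +$1,255.16 − $1,404.60 → $1,580.20
  Jun: +$1,255.16 − $5,183.16 → -$2,347.80
  Jul: +$1,255.16 → -$1,092.64
  Aug: +$1,255.16 → $162.52
  Sep: +$1,255.16 → $1,417.68
  Oct: +$1,255.16 → $2,672.84
  Nov: +$1,255.16 → $3,928.00
  Dec: +$1,255.16 − $5,183.16 → $0.00
Lowest trial balance = -$2,347.80 (Jun)
Initial deposit = cushion − low point = $2,510.32 − (-$2,347.80) = $4,858.12

$4,858.12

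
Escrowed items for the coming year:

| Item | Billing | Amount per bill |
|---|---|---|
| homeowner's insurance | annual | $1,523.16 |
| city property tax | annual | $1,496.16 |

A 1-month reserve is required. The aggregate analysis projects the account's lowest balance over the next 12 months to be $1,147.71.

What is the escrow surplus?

Homeowner's insurance = $1,523.16/yr
City property tax = $1,496.16/yr
Total annual escrow = $3,019.32
Base monthly escrow = $3,019.32 ÷ 12 = $251.61
Required reserve = 1 × $251.61 = $251.61
Surplus = $1,147.71 − $251.61 = $896.10

$896.10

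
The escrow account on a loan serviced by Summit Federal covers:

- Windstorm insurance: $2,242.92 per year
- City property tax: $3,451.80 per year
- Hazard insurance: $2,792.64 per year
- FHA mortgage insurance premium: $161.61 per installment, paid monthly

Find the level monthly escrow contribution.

$868.89

Windstorm insurance — $2,242.92 annually
City property tax — $3,451.80 annually
Hazard insurance — $2,792.64 annually
FHA mortgage insurance premium — $161.61 × 12 = $1,939.32 annually
Total per year = $10,426.68
Monthly = $10,426.68 / 12 = $868.89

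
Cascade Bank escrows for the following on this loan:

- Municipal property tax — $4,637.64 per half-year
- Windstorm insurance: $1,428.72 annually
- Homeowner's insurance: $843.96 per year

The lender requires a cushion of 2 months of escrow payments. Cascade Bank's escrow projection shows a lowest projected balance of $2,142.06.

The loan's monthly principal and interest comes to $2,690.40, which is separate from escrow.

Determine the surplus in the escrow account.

Municipal property tax: $4,637.64 × 2 = $9,275.28 per year
Windstorm insurance: $1,428.72 per year
Homeowner's insurance: $843.96 per year
Combined annual = $11,547.96
Base monthly escrow = $11,547.96 / 12 = $962.33
Required reserve = 2 × $962.33 = $1,924.66
Excess over cushion: $2,142.06 − $1,924.66 = $217.40

$217.40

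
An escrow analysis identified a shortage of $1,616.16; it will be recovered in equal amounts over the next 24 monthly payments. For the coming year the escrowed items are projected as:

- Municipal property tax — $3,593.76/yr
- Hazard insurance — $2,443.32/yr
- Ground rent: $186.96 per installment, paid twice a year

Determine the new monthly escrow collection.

$601.59

Municipal property tax: $3,593.76 annually
Hazard insurance: $2,443.32 annually
Ground rent: $186.96 × 2 = $373.92 annually
Combined annual = $3,593.76 + $2,443.32 + $373.92 = $6,411.00
Monthly = $6,411.00 ÷ 12 = $534.25
Shortage spread = $1,616.16 ÷ 24 = $67.34/mo
Adjusted monthly = $534.25 + $67.34 = $601.59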